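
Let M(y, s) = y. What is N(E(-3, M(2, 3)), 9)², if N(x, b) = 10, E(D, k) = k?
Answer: 100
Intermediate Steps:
N(E(-3, M(2, 3)), 9)² = 10² = 100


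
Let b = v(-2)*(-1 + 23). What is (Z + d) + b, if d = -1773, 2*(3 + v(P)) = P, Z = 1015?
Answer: -846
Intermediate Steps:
v(P) = -3 + P/2
b = -88 (b = (-3 + (½)*(-2))*(-1 + 23) = (-3 - 1)*22 = -4*22 = -88)
(Z + d) + b = (1015 - 1773) - 88 = -758 - 88 = -846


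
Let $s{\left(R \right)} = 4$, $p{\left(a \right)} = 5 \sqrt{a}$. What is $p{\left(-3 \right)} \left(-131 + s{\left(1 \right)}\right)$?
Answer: $- 635 i \sqrt{3} \approx - 1099.9 i$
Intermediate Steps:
$p{\left(-3 \right)} \left(-131 + s{\left(1 \right)}\right) = 5 \sqrt{-3} \left(-131 + 4\right) = 5 i \sqrt{3} \left(-127\right) = - 635 i \sqrt{3}$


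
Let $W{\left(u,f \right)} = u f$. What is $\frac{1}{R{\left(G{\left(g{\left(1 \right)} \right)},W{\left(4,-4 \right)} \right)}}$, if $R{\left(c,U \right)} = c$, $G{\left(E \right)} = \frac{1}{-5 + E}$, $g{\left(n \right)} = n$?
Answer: $-4$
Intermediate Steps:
$W{\left(u,f \right)} = f u$
$\frac{1}{R{\left(G{\left(g{\left(1 \right)} \right)},W{\left(4,-4 \right)} \right)}} = \frac{1}{\frac{1}{-5 + 1}} = \frac{1}{\frac{1}{-4}} = \frac{1}{- \frac{1}{4}} = -4$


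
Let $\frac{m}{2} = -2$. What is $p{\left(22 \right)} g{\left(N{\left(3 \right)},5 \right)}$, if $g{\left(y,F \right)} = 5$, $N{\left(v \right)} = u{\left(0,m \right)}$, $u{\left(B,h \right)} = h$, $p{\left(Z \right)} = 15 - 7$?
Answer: $40$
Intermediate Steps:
$p{\left(Z \right)} = 8$
$m = -4$ ($m = 2 \left(-2\right) = -4$)
$N{\left(v \right)} = -4$
$p{\left(22 \right)} g{\left(N{\left(3 \right)},5 \right)} = 8 \cdot 5 = 40$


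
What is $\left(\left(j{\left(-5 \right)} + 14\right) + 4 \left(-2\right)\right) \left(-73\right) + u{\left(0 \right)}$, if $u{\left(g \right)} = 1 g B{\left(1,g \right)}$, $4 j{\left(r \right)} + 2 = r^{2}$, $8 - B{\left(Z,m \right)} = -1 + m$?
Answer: $- \frac{3431}{4} \approx -857.75$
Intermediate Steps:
$B{\left(Z,m \right)} = 9 - m$ ($B{\left(Z,m \right)} = 8 - \left(-1 + m\right) = 9 - m$)
$j{\left(r \right)} = - \frac{1}{2} + \frac{r^{2}}{4}$
$u{\left(g \right)} = g \left(9 - g\right)$ ($u{\left(g \right)} = 1 g \left(9 - g\right) = g \left(9 - g\right)$)
$\left(\left(j{\left(-5 \right)} + 14\right) + 4 \left(-2\right)\right) \left(-73\right) + u{\left(0 \right)} = \left(\left(\left(- \frac{1}{2} + \frac{\left(-5\right)^{2}}{4}\right) + 14\right) + 4 \left(-2\right)\right) \left(-73\right) + 0 \left(9 - 0\right) = \left(\left(\left(- \frac{1}{2} + \frac{1}{4} \cdot 25\right) + 14\right) - 8\right) \left(-73\right) + 0 \left(9 + 0\right) = \left(\left(\left(- \frac{1}{2} + \frac{25}{4}\right) + 14\right) - 8\right) \left(-73\right) + 0 \cdot 9 = \left(\left(\frac{23}{4} + 14\right) - 8\right) \left(-73\right) + 0 = \left(\frac{79}{4} - 8\right) \left(-73\right) + 0 = \frac{47}{4} \left(-73\right) + 0 = - \frac{3431}{4} + 0 = - \frac{3431}{4}$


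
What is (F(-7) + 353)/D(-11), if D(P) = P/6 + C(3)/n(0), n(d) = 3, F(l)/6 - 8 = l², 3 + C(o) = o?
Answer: -4170/11 ≈ -379.09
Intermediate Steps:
C(o) = -3 + o
F(l) = 48 + 6*l²
D(P) = P/6 (D(P) = P/6 + (-3 + 3)/3 = P*(⅙) + 0*(⅓) = P/6 + 0 = P/6)
(F(-7) + 353)/D(-11) = ((48 + 6*(-7)²) + 353)/(((⅙)*(-11))) = ((48 + 6*49) + 353)/(-11/6) = -6*((48 + 294) + 353)/11 = -6*(342 + 353)/11 = -6/11*695 = -4170/11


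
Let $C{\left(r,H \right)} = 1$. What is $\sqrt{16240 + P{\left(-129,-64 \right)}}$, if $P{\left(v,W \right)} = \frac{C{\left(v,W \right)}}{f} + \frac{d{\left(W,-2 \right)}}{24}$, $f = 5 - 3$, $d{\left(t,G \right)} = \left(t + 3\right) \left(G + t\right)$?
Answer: $\frac{\sqrt{65633}}{2} \approx 128.09$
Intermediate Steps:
$d{\left(t,G \right)} = \left(3 + t\right) \left(G + t\right)$
$f = 2$ ($f = 5 - 3 = 2$)
$P{\left(v,W \right)} = \frac{1}{4} + \frac{W}{24} + \frac{W^{2}}{24}$ ($P{\left(v,W \right)} = 1 \cdot \frac{1}{2} + \frac{W^{2} + 3 \left(-2\right) + 3 W - 2 W}{24} = 1 \cdot \frac{1}{2} + \left(W^{2} - 6 + 3 W - 2 W\right) \frac{1}{24} = \frac{1}{2} + \left(-6 + W + W^{2}\right) \frac{1}{24} = \frac{1}{2} + \left(- \frac{1}{4} + \frac{W}{24} + \frac{W^{2}}{24}\right) = \frac{1}{4} + \frac{W}{24} + \frac{W^{2}}{24}$)
$\sqrt{16240 + P{\left(-129,-64 \right)}} = \sqrt{16240 + \left(\frac{1}{4} + \frac{1}{24} \left(-64\right) + \frac{\left(-64\right)^{2}}{24}\right)} = \sqrt{16240 + \left(\frac{1}{4} - \frac{8}{3} + \frac{1}{24} \cdot 4096\right)} = \sqrt{16240 + \left(\frac{1}{4} - \frac{8}{3} + \frac{512}{3}\right)} = \sqrt{16240 + \frac{673}{4}} = \sqrt{\frac{65633}{4}} = \frac{\sqrt{65633}}{2}$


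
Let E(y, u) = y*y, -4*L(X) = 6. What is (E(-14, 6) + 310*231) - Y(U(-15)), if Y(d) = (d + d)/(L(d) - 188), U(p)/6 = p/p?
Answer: 27214498/379 ≈ 71806.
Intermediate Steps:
L(X) = -3/2 (L(X) = -1/4*6 = -3/2)
E(y, u) = y**2
U(p) = 6 (U(p) = 6*(p/p) = 6*1 = 6)
Y(d) = -4*d/379 (Y(d) = (d + d)/(-3/2 - 188) = (2*d)/(-379/2) = (2*d)*(-2/379) = -4*d/379)
(E(-14, 6) + 310*231) - Y(U(-15)) = ((-14)**2 + 310*231) - (-4)*6/379 = (196 + 71610) - 1*(-24/379) = 71806 + 24/379 = 27214498/379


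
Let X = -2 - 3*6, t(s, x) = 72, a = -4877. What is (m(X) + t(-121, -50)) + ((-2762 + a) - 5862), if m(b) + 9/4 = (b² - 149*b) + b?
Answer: -40285/4 ≈ -10071.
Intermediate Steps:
X = -20 (X = -2 - 18 = -20)
m(b) = -9/4 + b² - 148*b (m(b) = -9/4 + ((b² - 149*b) + b) = -9/4 + (b² - 148*b) = -9/4 + b² - 148*b)
(m(X) + t(-121, -50)) + ((-2762 + a) - 5862) = ((-9/4 + (-20)² - 148*(-20)) + 72) + ((-2762 - 4877) - 5862) = ((-9/4 + 400 + 2960) + 72) + (-7639 - 5862) = (13431/4 + 72) - 13501 = 13719/4 - 13501 = -40285/4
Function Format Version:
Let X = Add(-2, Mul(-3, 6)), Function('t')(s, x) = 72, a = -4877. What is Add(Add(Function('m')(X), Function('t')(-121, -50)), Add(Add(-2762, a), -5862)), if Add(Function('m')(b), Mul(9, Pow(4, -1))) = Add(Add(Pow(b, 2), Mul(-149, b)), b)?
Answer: Rational(-40285, 4) ≈ -10071.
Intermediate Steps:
X = -20 (X = Add(-2, -18) = -20)
Function('m')(b) = Add(Rational(-9, 4), Pow(b, 2), Mul(-148, b)) (Function('m')(b) = Add(Rational(-9, 4), Add(Add(Pow(b, 2), Mul(-149, b)), b)) = Add(Rational(-9, 4), Add(Pow(b, 2), Mul(-148, b))) = Add(Rational(-9, 4), Pow(b, 2), Mul(-148, b)))
Add(Add(Function('m')(X), Function('t')(-121, -50)), Add(Add(-2762, a), -5862)) = Add(Add(Add(Rational(-9, 4), Pow(-20, 2), Mul(-148, -20)), 72), Add(Add(-2762, -4877), -5862)) = Add(Add(Add(Rational(-9, 4), 400, 2960), 72), Add(-7639, -5862)) = Add(Add(Rational(13431, 4), 72), -13501) = Add(Rational(13719, 4), -13501) = Rational(-40285, 4)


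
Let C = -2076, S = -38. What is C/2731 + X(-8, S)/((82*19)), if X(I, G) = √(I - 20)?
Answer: -2076/2731 + I*√7/779 ≈ -0.76016 + 0.0033963*I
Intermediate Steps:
X(I, G) = √(-20 + I)
C/2731 + X(-8, S)/((82*19)) = -2076/2731 + √(-20 - 8)/((82*19)) = -2076*1/2731 + √(-28)/1558 = -2076/2731 + (2*I*√7)*(1/1558) = -2076/2731 + I*√7/779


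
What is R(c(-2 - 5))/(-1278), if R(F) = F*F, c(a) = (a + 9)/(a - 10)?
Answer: -2/184671 ≈ -1.0830e-5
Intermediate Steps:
c(a) = (9 + a)/(-10 + a)
R(F) = F²
R(c(-2 - 5))/(-1278) = ((9 + (-2 - 5))/(-10 + (-2 - 5)))²/(-1278) = ((9 - 7)/(-10 - 7))²*(-1/1278) = (2/(-17))²*(-1/1278) = (-1/17*2)²*(-1/1278) = (-2/17)²*(-1/1278) = (4/289)*(-1/1278) = -2/184671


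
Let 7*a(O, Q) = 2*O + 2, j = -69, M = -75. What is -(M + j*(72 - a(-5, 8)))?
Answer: 35853/7 ≈ 5121.9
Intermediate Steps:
a(O, Q) = 2/7 + 2*O/7 (a(O, Q) = (2*O + 2)/7 = (2 + 2*O)/7 = 2/7 + 2*O/7)
-(M + j*(72 - a(-5, 8))) = -(-75 - 69*(72 - (2/7 + (2/7)*(-5)))) = -(-75 - 69*(72 - (2/7 - 10/7))) = -(-75 - 69*(72 - 1*(-8/7))) = -(-75 - 69*(72 + 8/7)) = -(-75 - 69*512/7) = -(-75 - 35328/7) = -1*(-35853/7) = 35853/7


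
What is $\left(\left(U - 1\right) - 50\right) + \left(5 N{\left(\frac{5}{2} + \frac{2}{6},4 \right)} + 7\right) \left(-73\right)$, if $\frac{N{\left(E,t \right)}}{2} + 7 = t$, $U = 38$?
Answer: $1666$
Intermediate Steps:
$N{\left(E,t \right)} = -14 + 2 t$
$\left(\left(U - 1\right) - 50\right) + \left(5 N{\left(\frac{5}{2} + \frac{2}{6},4 \right)} + 7\right) \left(-73\right) = \left(\left(38 - 1\right) - 50\right) + \left(5 \left(-14 + 2 \cdot 4\right) + 7\right) \left(-73\right) = \left(37 - 50\right) + \left(5 \left(-14 + 8\right) + 7\right) \left(-73\right) = -13 + \left(5 \left(-6\right) + 7\right) \left(-73\right) = -13 + \left(-30 + 7\right) \left(-73\right) = -13 - -1679 = -13 + 1679 = 1666$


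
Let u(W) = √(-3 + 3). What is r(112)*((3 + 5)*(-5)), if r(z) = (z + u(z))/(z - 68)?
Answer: -1120/11 ≈ -101.82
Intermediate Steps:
u(W) = 0 (u(W) = √0 = 0)
r(z) = z/(-68 + z) (r(z) = (z + 0)/(z - 68) = z/(-68 + z))
r(112)*((3 + 5)*(-5)) = (112/(-68 + 112))*((3 + 5)*(-5)) = (112/44)*(8*(-5)) = (112*(1/44))*(-40) = (28/11)*(-40) = -1120/11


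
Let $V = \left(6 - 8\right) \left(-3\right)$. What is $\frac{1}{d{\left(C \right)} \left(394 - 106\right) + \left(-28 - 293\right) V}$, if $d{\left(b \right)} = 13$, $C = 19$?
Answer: $\frac{1}{1818} \approx 0.00055005$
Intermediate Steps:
$V = 6$ ($V = \left(-2\right) \left(-3\right) = 6$)
$\frac{1}{d{\left(C \right)} \left(394 - 106\right) + \left(-28 - 293\right) V} = \frac{1}{13 \left(394 - 106\right) + \left(-28 - 293\right) 6} = \frac{1}{13 \cdot 288 - 1926} = \frac{1}{3744 - 1926} = \frac{1}{1818}$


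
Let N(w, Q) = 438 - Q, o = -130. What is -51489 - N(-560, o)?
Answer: -52057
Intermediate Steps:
-51489 - N(-560, o) = -51489 - (438 - 1*(-130)) = -51489 - (438 + 130) = -51489 - 1*568 = -51489 - 568 = -52057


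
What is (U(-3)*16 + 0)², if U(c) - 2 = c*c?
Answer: 30976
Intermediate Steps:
U(c) = 2 + c² (U(c) = 2 + c*c = 2 + c²)
(U(-3)*16 + 0)² = ((2 + (-3)²)*16 + 0)² = ((2 + 9)*16 + 0)² = (11*16 + 0)² = (176 + 0)² = 176² = 30976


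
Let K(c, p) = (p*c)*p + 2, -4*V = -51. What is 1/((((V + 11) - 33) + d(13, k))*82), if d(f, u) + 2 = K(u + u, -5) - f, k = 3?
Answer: 2/20951 ≈ 9.5461e-5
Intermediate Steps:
V = 51/4 (V = -1/4*(-51) = 51/4 ≈ 12.750)
K(c, p) = 2 + c*p**2 (K(c, p) = (c*p)*p + 2 = c*p**2 + 2 = 2 + c*p**2)
d(f, u) = -f + 50*u (d(f, u) = -2 + ((2 + (u + u)*(-5)**2) - f) = -2 + ((2 + (2*u)*25) - f) = -2 + ((2 + 50*u) - f) = -2 + (2 - f + 50*u) = -f + 50*u)
1/((((V + 11) - 33) + d(13, k))*82) = 1/((((51/4 + 11) - 33) + (-1*13 + 50*3))*82) = 1/(((95/4 - 33) + (-13 + 150))*82) = 1/((-37/4 + 137)*82) = 1/((511/4)*82) = 1/(20951/2) = 2/20951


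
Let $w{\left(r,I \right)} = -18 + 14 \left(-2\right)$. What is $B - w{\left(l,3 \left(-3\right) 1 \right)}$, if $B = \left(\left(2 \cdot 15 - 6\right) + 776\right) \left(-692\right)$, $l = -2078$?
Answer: $-553554$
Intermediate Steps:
$w{\left(r,I \right)} = -46$ ($w{\left(r,I \right)} = -18 - 28 = -46$)
$B = -553600$ ($B = \left(\left(30 - 6\right) + 776\right) \left(-692\right) = \left(24 + 776\right) \left(-692\right) = 800 \left(-692\right) = -553600$)
$B - w{\left(l,3 \left(-3\right) 1 \right)} = -553600 - -46 = -553600 + 46 = -553554$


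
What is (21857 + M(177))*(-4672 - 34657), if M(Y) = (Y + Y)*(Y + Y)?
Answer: -5788166917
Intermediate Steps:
M(Y) = 4*Y² (M(Y) = (2*Y)*(2*Y) = 4*Y²)
(21857 + M(177))*(-4672 - 34657) = (21857 + 4*177²)*(-4672 - 34657) = (21857 + 4*31329)*(-39329) = (21857 + 125316)*(-39329) = 147173*(-39329) = -5788166917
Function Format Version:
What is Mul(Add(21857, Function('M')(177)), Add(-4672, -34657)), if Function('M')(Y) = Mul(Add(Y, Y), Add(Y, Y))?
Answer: -5788166917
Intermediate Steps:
Function('M')(Y) = Mul(4, Pow(Y, 2)) (Function('M')(Y) = Mul(Mul(2, Y), Mul(2, Y)) = Mul(4, Pow(Y, 2)))
Mul(Add(21857, Function('M')(177)), Add(-4672, -34657)) = Mul(Add(21857, Mul(4, Pow(177, 2))), Add(-4672, -34657)) = Mul(Add(21857, Mul(4, 31329)), -39329) = Mul(Add(21857, 125316), -39329) = Mul(147173, -39329) = -5788166917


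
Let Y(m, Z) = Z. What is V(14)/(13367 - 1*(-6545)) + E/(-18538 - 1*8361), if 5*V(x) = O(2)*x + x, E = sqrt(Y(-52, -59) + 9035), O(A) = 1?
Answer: 7/24890 - 4*sqrt(561)/26899 ≈ -0.0032409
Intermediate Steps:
E = 4*sqrt(561) (E = sqrt(-59 + 9035) = sqrt(8976) = 4*sqrt(561) ≈ 94.742)
V(x) = 2*x/5 (V(x) = (1*x + x)/5 = (x + x)/5 = (2*x)/5 = 2*x/5)
V(14)/(13367 - 1*(-6545)) + E/(-18538 - 1*8361) = ((2/5)*14)/(13367 - 1*(-6545)) + (4*sqrt(561))/(-18538 - 1*8361) = 28/(5*(13367 + 6545)) + (4*sqrt(561))/(-18538 - 8361) = (28/5)/19912 + (4*sqrt(561))/(-26899) = (28/5)*(1/19912) + (4*sqrt(561))*(-1/26899) = 7/24890 - 4*sqrt(561)/26899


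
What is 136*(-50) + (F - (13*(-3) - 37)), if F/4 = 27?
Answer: -6616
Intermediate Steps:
F = 108 (F = 4*27 = 108)
136*(-50) + (F - (13*(-3) - 37)) = 136*(-50) + (108 - (13*(-3) - 37)) = -6800 + (108 - (-39 - 37)) = -6800 + (108 - 1*(-76)) = -6800 + (108 + 76) = -6800 + 184 = -6616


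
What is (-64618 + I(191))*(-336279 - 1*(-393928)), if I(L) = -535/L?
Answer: -711536990877/191 ≈ -3.7253e+9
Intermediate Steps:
(-64618 + I(191))*(-336279 - 1*(-393928)) = (-64618 - 535/191)*(-336279 - 1*(-393928)) = (-64618 - 535*1/191)*(-336279 + 393928) = (-64618 - 535/191)*57649 = -12342573/191*57649 = -711536990877/191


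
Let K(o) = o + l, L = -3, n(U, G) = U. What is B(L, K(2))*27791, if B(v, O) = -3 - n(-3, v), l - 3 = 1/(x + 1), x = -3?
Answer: 0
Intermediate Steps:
l = 5/2 (l = 3 + 1/(-3 + 1) = 3 + 1/(-2) = 3 - ½ = 5/2 ≈ 2.5000)
K(o) = 5/2 + o (K(o) = o + 5/2 = 5/2 + o)
B(v, O) = 0 (B(v, O) = -3 - 1*(-3) = -3 + 3 = 0)
B(L, K(2))*27791 = 0*27791 = 0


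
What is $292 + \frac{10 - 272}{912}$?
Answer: $\frac{133021}{456} \approx 291.71$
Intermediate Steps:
$292 + \frac{10 - 272}{912} = 292 + \left(10 - 272\right) \frac{1}{912} = 292 - \frac{131}{456} = \frac{133021}{456}$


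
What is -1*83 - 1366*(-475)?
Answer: 648767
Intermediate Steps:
-1*83 - 1366*(-475) = -83 + 648850 = 648767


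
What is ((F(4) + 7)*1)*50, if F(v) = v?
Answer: 550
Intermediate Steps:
((F(4) + 7)*1)*50 = ((4 + 7)*1)*50 = (11*1)*50 = 11*50 = 550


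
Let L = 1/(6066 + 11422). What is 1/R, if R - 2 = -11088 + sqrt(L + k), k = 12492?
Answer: -193871968/2149046177151 - 4*sqrt(238776886021)/2149046177151 ≈ -9.1123e-5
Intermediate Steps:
L = 1/17488 ≈ 5.7182e-5
R = -11086 + sqrt(238776886021)/4372 (R = 2 + (-11088 + sqrt(1/17488 + 12492)) = 2 + (-11088 + sqrt(218460097/17488)) = 2 + (-11088 + sqrt(238776886021)/4372) = -11086 + sqrt(238776886021)/4372 ≈ -10974.)
1/R = 1/(-11086 + sqrt(238776886021)/4372)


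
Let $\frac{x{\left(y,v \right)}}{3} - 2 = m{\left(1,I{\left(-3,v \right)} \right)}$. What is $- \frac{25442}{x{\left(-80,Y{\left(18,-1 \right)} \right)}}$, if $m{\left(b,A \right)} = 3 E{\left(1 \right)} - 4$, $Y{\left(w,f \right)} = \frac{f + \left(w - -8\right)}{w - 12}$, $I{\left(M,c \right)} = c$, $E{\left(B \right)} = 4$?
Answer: $- \frac{12721}{15} \approx -848.07$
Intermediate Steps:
$Y{\left(w,f \right)} = \frac{8 + f + w}{-12 + w}$ ($Y{\left(w,f \right)} = \frac{f + \left(w + 8\right)}{-12 + w} = \frac{f + \left(8 + w\right)}{-12 + w} = \frac{8 + f + w}{-12 + w}$)
$m{\left(b,A \right)} = 8$ ($m{\left(b,A \right)} = 3 \cdot 4 - 4 = 12 - 4 = 8$)
$x{\left(y,v \right)} = 30$ ($x{\left(y,v \right)} = 6 + 3 \cdot 8 = 6 + 24 = 30$)
$- \frac{25442}{x{\left(-80,Y{\left(18,-1 \right)} \right)}} = - \frac{25442}{30} = \left(-25442\right) \frac{1}{30} = - \frac{12721}{15}$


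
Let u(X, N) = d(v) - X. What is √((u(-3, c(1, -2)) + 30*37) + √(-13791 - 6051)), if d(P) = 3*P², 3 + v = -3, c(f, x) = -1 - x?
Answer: √(1221 + I*√19842) ≈ 35.001 + 2.0123*I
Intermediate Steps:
v = -6 (v = -3 - 3 = -6)
u(X, N) = 108 - X (u(X, N) = 3*(-6)² - X = 3*36 - X = 108 - X)
√((u(-3, c(1, -2)) + 30*37) + √(-13791 - 6051)) = √(((108 - 1*(-3)) + 30*37) + √(-13791 - 6051)) = √(((108 + 3) + 1110) + √(-19842)) = √((111 + 1110) + I*√19842) = √(1221 + I*√19842)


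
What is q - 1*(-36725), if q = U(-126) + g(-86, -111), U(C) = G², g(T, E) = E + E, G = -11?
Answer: 36624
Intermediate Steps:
g(T, E) = 2*E
U(C) = 121 (U(C) = (-11)² = 121)
q = -101 (q = 121 + 2*(-111) = 121 - 222 = -101)
q - 1*(-36725) = -101 - 1*(-36725) = -101 + 36725 = 36624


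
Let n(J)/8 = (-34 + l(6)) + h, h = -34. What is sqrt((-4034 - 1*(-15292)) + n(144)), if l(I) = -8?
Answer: 5*sqrt(426) ≈ 103.20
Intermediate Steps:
n(J) = -608 (n(J) = 8*((-34 - 8) - 34) = 8*(-42 - 34) = 8*(-76) = -608)
sqrt((-4034 - 1*(-15292)) + n(144)) = sqrt((-4034 - 1*(-15292)) - 608) = sqrt((-4034 + 15292) - 608) = sqrt(11258 - 608) = sqrt(10650) = 5*sqrt(426)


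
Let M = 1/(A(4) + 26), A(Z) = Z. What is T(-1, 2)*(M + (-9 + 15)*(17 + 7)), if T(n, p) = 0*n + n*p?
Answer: -4321/15 ≈ -288.07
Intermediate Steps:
T(n, p) = n*p (T(n, p) = 0 + n*p = n*p)
M = 1/30 (M = 1/(4 + 26) = 1/30 ≈ 0.033333)
T(-1, 2)*(M + (-9 + 15)*(17 + 7)) = (-1*2)*(1/30 + (-9 + 15)*(17 + 7)) = -2*(1/30 + 6*24) = -2*(1/30 + 144) = -2*4321/30 = -4321/15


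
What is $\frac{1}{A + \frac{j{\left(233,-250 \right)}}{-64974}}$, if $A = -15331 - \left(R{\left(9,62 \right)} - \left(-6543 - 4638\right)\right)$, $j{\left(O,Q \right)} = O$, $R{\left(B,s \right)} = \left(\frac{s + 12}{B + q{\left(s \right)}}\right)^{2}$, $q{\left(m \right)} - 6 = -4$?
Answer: $- \frac{7861854}{208789299065} \approx -3.7654 \cdot 10^{-5}$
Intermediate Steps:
$q{\left(m \right)} = 2$ ($q{\left(m \right)} = 6 - 4 = 2$)
$R{\left(B,s \right)} = \frac{\left(12 + s\right)^{2}}{\left(2 + B\right)^{2}}$ ($R{\left(B,s \right)} = \left(\frac{s + 12}{B + 2}\right)^{2} = \left(\frac{12 + s}{2 + B}\right)^{2} = \frac{\left(12 + s\right)^{2}}{\left(2 + B\right)^{2}}$)
$A = - \frac{3213428}{121}$ ($A = -15331 - \left(\frac{\left(12 + 62\right)^{2}}{\left(2 + 9\right)^{2}} - \left(-6543 - 4638\right)\right) = -15331 - \left(\frac{74^{2}}{121} - \left(-6543 - 4638\right)\right) = -15331 - \left(\frac{1}{121} \cdot 5476 - -11181\right) = -15331 - \left(\frac{5476}{121} + 11181\right) = -15331 - \frac{1358377}{121} = - \frac{3213428}{121} \approx -26557.0$)
$\frac{1}{A + \frac{j{\left(233,-250 \right)}}{-64974}} = \frac{1}{- \frac{3213428}{121} + \frac{233}{-64974}} = \frac{1}{- \frac{3213428}{121} + 233 \left(- \frac{1}{64974}\right)} = \frac{1}{- \frac{3213428}{121} - \frac{233}{64974}} = \frac{1}{- \frac{208789299065}{7861854}} = - \frac{7861854}{208789299065}$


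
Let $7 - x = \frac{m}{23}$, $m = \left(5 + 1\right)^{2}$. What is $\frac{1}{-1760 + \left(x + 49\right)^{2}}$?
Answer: $\frac{529}{636464} \approx 0.00083115$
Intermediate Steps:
$m = 36$ ($m = 6^{2} = 36$)
$x = \frac{125}{23}$ ($x = 7 - \frac{36}{23} = \frac{125}{23} \approx 5.4348$)
$\frac{1}{-1760 + \left(x + 49\right)^{2}} = \frac{1}{-1760 + \left(\frac{125}{23} + 49\right)^{2}} = \frac{1}{-1760 + \left(\frac{1252}{23}\right)^{2}} = \frac{1}{-1760 + \frac{1567504}{529}} = \frac{1}{\frac{636464}{529}} = \frac{529}{636464}$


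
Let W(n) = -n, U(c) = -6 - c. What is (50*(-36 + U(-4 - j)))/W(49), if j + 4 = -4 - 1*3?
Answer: 50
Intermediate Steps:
j = -11 (j = -4 + (-4 - 1*3) = -4 + (-4 - 3) = -4 - 7 = -11)
(50*(-36 + U(-4 - j)))/W(49) = (50*(-36 + (-6 - (-4 - 1*(-11)))))/((-1*49)) = (50*(-36 + (-6 - (-4 + 11))))/(-49) = (50*(-36 + (-6 - 1*7)))*(-1/49) = (50*(-36 + (-6 - 7)))*(-1/49) = (50*(-36 - 13))*(-1/49) = (50*(-49))*(-1/49) = -2450*(-1/49) = 50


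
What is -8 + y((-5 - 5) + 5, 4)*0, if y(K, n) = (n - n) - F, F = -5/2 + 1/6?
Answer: -8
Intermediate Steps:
F = -7/3 (F = -5*½ + 1*(⅙) = -5/2 + ⅙ = -7/3 ≈ -2.3333)
y(K, n) = 7/3 (y(K, n) = (n - n) - 1*(-7/3) = 0 + 7/3 = 7/3)
-8 + y((-5 - 5) + 5, 4)*0 = -8 + (7/3)*0 = -8 + 0 = -8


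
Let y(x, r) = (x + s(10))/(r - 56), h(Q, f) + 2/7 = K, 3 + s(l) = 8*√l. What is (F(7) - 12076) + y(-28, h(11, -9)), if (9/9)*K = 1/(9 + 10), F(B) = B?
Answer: -90259928/7479 - 1064*√10/7479 ≈ -12069.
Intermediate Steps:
K = 1/19 (K = 1/(9 + 10) = 1/19 ≈ 0.052632)
s(l) = -3 + 8*√l
h(Q, f) = -31/133 (h(Q, f) = -2/7 + 1/19 = -31/133)
y(x, r) = (-3 + x + 8*√10)/(-56 + r) (y(x, r) = (x + (-3 + 8*√10))/(r - 56) = (-3 + x + 8*√10)/(-56 + r))
(F(7) - 12076) + y(-28, h(11, -9)) = (7 - 12076) + (-3 - 28 + 8*√10)/(-56 - 31/133) = -12069 + (-31 + 8*√10)/(-7479/133) = -12069 - 133*(-31 + 8*√10)/7479 = -12069 + (4123/7479 - 1064*√10/7479) = -90259928/7479 - 1064*√10/7479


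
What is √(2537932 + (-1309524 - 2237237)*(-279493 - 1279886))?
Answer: √5530747159351 ≈ 2.3518e+6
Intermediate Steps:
√(2537932 + (-1309524 - 2237237)*(-279493 - 1279886)) = √(2537932 - 3546761*(-1559379)) = √(2537932 + 5530744621419) = √5530747159351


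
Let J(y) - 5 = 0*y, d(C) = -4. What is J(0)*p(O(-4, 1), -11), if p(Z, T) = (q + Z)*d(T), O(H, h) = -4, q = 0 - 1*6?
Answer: 200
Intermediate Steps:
q = -6 (q = 0 - 6 = -6)
p(Z, T) = 24 - 4*Z (p(Z, T) = (-6 + Z)*(-4) = 24 - 4*Z)
J(y) = 5 (J(y) = 5 + 0*y = 5 + 0 = 5)
J(0)*p(O(-4, 1), -11) = 5*(24 - 4*(-4)) = 5*(24 + 16) = 5*40 = 200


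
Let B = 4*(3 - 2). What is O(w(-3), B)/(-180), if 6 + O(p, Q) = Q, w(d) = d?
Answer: 1/90 ≈ 0.011111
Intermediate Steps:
B = 4 (B = 4*1 = 4)
O(p, Q) = -6 + Q
O(w(-3), B)/(-180) = (-6 + 4)/(-180) = -2*(-1/180) = 1/90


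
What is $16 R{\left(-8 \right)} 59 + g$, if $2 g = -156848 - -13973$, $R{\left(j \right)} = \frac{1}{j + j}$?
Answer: $- \frac{142993}{2} \approx -71497.0$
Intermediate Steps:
$R{\left(j \right)} = \frac{1}{2 j}$
$g = - \frac{142875}{2}$ ($g = \frac{-156848 - -13973}{2} = \frac{-156848 + 13973}{2} = \frac{1}{2} \left(-142875\right) = - \frac{142875}{2} \approx -71438.0$)
$16 R{\left(-8 \right)} 59 + g = 16 \frac{1}{2 \left(-8\right)} 59 - \frac{142875}{2} = 16 \cdot \frac{1}{2} \left(- \frac{1}{8}\right) 59 - \frac{142875}{2} = 16 \left(- \frac{1}{16}\right) 59 - \frac{142875}{2} = \left(-1\right) 59 - \frac{142875}{2} = -59 - \frac{142875}{2} = - \frac{142993}{2}$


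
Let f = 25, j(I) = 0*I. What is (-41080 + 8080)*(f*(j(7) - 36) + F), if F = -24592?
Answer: 841236000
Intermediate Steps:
j(I) = 0
(-41080 + 8080)*(f*(j(7) - 36) + F) = (-41080 + 8080)*(25*(0 - 36) - 24592) = -33000*(25*(-36) - 24592) = -33000*(-900 - 24592) = -33000*(-25492) = 841236000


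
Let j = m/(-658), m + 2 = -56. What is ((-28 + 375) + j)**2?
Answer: 13039812864/108241 ≈ 1.2047e+5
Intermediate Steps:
m = -58 (m = -2 - 56 = -58)
j = 29/329 (j = -58/(-658) = -58*(-1/658) = 29/329 ≈ 0.088146)
((-28 + 375) + j)**2 = ((-28 + 375) + 29/329)**2 = (347 + 29/329)**2 = (114192/329)**2 = 13039812864/108241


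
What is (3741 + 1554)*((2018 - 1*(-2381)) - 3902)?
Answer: 2631615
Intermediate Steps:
(3741 + 1554)*((2018 - 1*(-2381)) - 3902) = 5295*((2018 + 2381) - 3902) = 5295*(4399 - 3902) = 5295*497 = 2631615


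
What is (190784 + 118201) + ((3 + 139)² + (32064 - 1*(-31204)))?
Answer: 392417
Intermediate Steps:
(190784 + 118201) + ((3 + 139)² + (32064 - 1*(-31204))) = 308985 + (142² + (32064 + 31204)) = 308985 + (20164 + 63268) = 308985 + 83432 = 392417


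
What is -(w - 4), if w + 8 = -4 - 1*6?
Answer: 22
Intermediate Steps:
w = -18 (w = -8 + (-4 - 1*6) = -8 + (-4 - 6) = -8 - 10 = -18)
-(w - 4) = -(-18 - 4) = -1*(-22) = 22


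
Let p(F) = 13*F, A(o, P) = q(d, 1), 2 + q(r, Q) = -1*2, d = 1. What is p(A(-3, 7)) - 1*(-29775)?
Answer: 29723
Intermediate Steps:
q(r, Q) = -4 (q(r, Q) = -2 - 1*2 = -2 - 2 = -4)
A(o, P) = -4
p(A(-3, 7)) - 1*(-29775) = 13*(-4) - 1*(-29775) = -52 + 29775 = 29723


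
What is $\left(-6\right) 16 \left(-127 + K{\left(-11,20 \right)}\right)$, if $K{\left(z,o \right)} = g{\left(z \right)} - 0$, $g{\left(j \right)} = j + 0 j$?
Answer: $13248$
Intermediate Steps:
$g{\left(j \right)} = j$ ($g{\left(j \right)} = j + 0 = j$)
$K{\left(z,o \right)} = z$ ($K{\left(z,o \right)} = z - 0 = z + 0 = z$)
$\left(-6\right) 16 \left(-127 + K{\left(-11,20 \right)}\right) = \left(-6\right) 16 \left(-127 - 11\right) = \left(-96\right) \left(-138\right) = 13248$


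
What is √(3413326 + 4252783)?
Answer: √7666109 ≈ 2768.8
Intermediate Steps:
√(3413326 + 4252783) = √7666109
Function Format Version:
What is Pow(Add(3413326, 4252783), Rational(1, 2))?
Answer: Pow(7666109, Rational(1, 2)) ≈ 2768.8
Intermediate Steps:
Pow(Add(3413326, 4252783), Rational(1, 2)) = Pow(7666109, Rational(1, 2))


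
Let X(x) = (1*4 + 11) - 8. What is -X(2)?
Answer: -7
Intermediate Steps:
X(x) = 7 (X(x) = (4 + 11) - 8 = 15 - 8 = 7)
-X(2) = -1*7 = -7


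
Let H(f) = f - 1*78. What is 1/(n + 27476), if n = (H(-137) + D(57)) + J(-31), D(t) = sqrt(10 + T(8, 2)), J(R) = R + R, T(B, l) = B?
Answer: 27199/739785583 - 3*sqrt(2)/739785583 ≈ 3.6760e-5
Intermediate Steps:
J(R) = 2*R
H(f) = -78 + f (H(f) = f - 78 = -78 + f)
D(t) = 3*sqrt(2) (D(t) = sqrt(10 + 8) = sqrt(18) = 3*sqrt(2))
n = -277 + 3*sqrt(2) (n = ((-78 - 137) + 3*sqrt(2)) + 2*(-31) = (-215 + 3*sqrt(2)) - 62 = -277 + 3*sqrt(2) ≈ -272.76)
1/(n + 27476) = 1/((-277 + 3*sqrt(2)) + 27476) = 1/(27199 + 3*sqrt(2))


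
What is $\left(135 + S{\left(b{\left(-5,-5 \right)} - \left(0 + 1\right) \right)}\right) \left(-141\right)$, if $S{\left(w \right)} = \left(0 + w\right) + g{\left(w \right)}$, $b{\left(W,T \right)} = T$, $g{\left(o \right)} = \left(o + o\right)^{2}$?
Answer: $-38493$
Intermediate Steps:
$g{\left(o \right)} = 4 o^{2}$ ($g{\left(o \right)} = \left(2 o\right)^{2} = 4 o^{2}$)
$S{\left(w \right)} = w + 4 w^{2}$ ($S{\left(w \right)} = \left(0 + w\right) + 4 w^{2} = w + 4 w^{2}$)
$\left(135 + S{\left(b{\left(-5,-5 \right)} - \left(0 + 1\right) \right)}\right) \left(-141\right) = \left(135 + \left(-5 - \left(0 + 1\right)\right) \left(1 + 4 \left(-5 - \left(0 + 1\right)\right)\right)\right) \left(-141\right) = \left(135 + \left(-5 - 1\right) \left(1 + 4 \left(-5 - 1\right)\right)\right) \left(-141\right) = \left(135 - 6 \left(1 + 4 \left(-6\right)\right)\right) \left(-141\right) = \left(135 - 6 \left(1 - 24\right)\right) \left(-141\right) = \left(135 - -138\right) \left(-141\right) = \left(135 + 138\right) \left(-141\right) = 273 \left(-141\right) = -38493$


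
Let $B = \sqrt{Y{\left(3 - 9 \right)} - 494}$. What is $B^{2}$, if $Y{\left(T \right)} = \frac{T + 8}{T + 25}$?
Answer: $- \frac{9384}{19} \approx -493.89$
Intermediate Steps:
$Y{\left(T \right)} = \frac{8 + T}{25 + T}$
$B = \frac{2 i \sqrt{44574}}{19}$ ($B = \sqrt{\frac{8 + \left(3 - 9\right)}{25 + \left(3 - 9\right)} - 494} = \sqrt{\frac{8 - 6}{25 - 6} - 494} = \sqrt{\frac{1}{19} \cdot 2 - 494} = \sqrt{\frac{2}{19} - 494} = \sqrt{- \frac{9384}{19}} = \frac{2 i \sqrt{44574}}{19} \approx 22.224 i$)
$B^{2} = \left(\frac{2 i \sqrt{44574}}{19}\right)^{2} = - \frac{9384}{19}$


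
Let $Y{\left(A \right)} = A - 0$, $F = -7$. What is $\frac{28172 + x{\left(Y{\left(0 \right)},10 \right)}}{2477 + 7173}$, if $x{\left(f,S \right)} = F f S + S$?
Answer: $\frac{14091}{4825} \approx 2.9204$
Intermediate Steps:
$Y{\left(A \right)} = A$ ($Y{\left(A \right)} = A + 0 = A$)
$x{\left(f,S \right)} = S - 7 S f$ ($x{\left(f,S \right)} = - 7 f S + S = - 7 S f + S = S - 7 S f$)
$\frac{28172 + x{\left(Y{\left(0 \right)},10 \right)}}{2477 + 7173} = \frac{28172 + 10 \left(1 - 0\right)}{2477 + 7173} = \frac{28172 + 10 \left(1 + 0\right)}{9650} = \left(28172 + 10 \cdot 1\right) \frac{1}{9650} = \left(28172 + 10\right) \frac{1}{9650} = 28182 \cdot \frac{1}{9650} = \frac{14091}{4825}$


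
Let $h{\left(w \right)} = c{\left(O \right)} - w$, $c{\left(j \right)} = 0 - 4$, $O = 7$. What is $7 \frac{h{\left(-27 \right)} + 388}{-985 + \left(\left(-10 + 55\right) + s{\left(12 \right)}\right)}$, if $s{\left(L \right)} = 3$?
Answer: $- \frac{2877}{937} \approx -3.0704$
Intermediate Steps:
$c{\left(j \right)} = -4$
$h{\left(w \right)} = -4 - w$
$7 \frac{h{\left(-27 \right)} + 388}{-985 + \left(\left(-10 + 55\right) + s{\left(12 \right)}\right)} = 7 \frac{\left(-4 - -27\right) + 388}{-985 + \left(\left(-10 + 55\right) + 3\right)} = 7 \frac{\left(-4 + 27\right) + 388}{-985 + \left(45 + 3\right)} = 7 \frac{23 + 388}{-985 + 48} = 7 \frac{411}{-937} = 7 \cdot 411 \left(- \frac{1}{937}\right) = 7 \left(- \frac{411}{937}\right) = - \frac{2877}{937}$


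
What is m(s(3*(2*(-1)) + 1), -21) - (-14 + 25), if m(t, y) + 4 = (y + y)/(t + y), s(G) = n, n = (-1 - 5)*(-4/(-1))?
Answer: -211/15 ≈ -14.067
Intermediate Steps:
n = -24 (n = -(-24)*(-1) = -6*4 = -24)
s(G) = -24
m(t, y) = -4 + 2*y/(t + y) (m(t, y) = -4 + (y + y)/(t + y) = -4 + (2*y)/(t + y) = -4 + 2*y/(t + y))
m(s(3*(2*(-1)) + 1), -21) - (-14 + 25) = 2*(-1*(-21) - 2*(-24))/(-24 - 21) - (-14 + 25) = 2*(21 + 48)/(-45) - 1*11 = 2*(-1/45)*69 - 11 = -46/15 - 11 = -211/15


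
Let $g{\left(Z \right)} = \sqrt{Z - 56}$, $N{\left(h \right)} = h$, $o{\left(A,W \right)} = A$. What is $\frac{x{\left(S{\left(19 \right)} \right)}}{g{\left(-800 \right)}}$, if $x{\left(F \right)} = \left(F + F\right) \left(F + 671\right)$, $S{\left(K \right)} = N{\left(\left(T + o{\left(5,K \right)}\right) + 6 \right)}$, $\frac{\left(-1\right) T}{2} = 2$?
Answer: $- \frac{2373 i \sqrt{214}}{107} \approx - 324.43 i$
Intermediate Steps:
$T = -4$ ($T = \left(-2\right) 2 = -4$)
$S{\left(K \right)} = 7$ ($S{\left(K \right)} = \left(-4 + 5\right) + 6 = 1 + 6 = 7$)
$x{\left(F \right)} = 2 F \left(671 + F\right)$
$g{\left(Z \right)} = \sqrt{-56 + Z}$
$\frac{x{\left(S{\left(19 \right)} \right)}}{g{\left(-800 \right)}} = \frac{2 \cdot 7 \left(671 + 7\right)}{\sqrt{-56 - 800}} = \frac{2 \cdot 7 \cdot 678}{\sqrt{-856}} = \frac{9492}{2 i \sqrt{214}} = 9492 \left(- \frac{i \sqrt{214}}{428}\right) = - \frac{2373 i \sqrt{214}}{107}$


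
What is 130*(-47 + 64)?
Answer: 2210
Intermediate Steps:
130*(-47 + 64) = 130*17 = 2210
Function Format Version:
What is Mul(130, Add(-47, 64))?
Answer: 2210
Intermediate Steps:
Mul(130, Add(-47, 64)) = Mul(130, 17) = 2210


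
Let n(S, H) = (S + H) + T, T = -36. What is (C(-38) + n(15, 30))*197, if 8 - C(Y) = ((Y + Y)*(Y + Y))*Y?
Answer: 43242485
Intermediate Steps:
n(S, H) = -36 + H + S (n(S, H) = (S + H) - 36 = (H + S) - 36 = -36 + H + S)
C(Y) = 8 - 4*Y³ (C(Y) = 8 - (Y + Y)*(Y + Y)*Y = 8 - (2*Y)*(2*Y)*Y = 8 - 4*Y²*Y = 8 - 4*Y³)
(C(-38) + n(15, 30))*197 = ((8 - 4*(-38)³) + (-36 + 30 + 15))*197 = ((8 - 4*(-54872)) + 9)*197 = ((8 + 219488) + 9)*197 = (219496 + 9)*197 = 219505*197 = 43242485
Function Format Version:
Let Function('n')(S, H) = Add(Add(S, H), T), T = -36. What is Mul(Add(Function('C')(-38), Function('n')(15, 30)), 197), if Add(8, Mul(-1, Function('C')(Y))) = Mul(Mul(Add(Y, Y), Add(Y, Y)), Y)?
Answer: 43242485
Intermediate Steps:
Function('n')(S, H) = Add(-36, H, S) (Function('n')(S, H) = Add(Add(S, H), -36) = Add(Add(H, S), -36) = Add(-36, H, S))
Function('C')(Y) = Add(8, Mul(-4, Pow(Y, 3))) (Function('C')(Y) = Add(8, Mul(-1, Mul(Mul(Add(Y, Y), Add(Y, Y)), Y))) = Add(8, Mul(-1, Mul(Mul(Mul(2, Y), Mul(2, Y)), Y))) = Add(8, Mul(-1, Mul(Mul(4, Pow(Y, 2)), Y))) = Add(8, Mul(-1, Mul(4, Pow(Y, 3)))) = Add(8, Mul(-4, Pow(Y, 3))))
Mul(Add(Function('C')(-38), Function('n')(15, 30)), 197) = Mul(Add(Add(8, Mul(-4, Pow(-38, 3))), Add(-36, 30, 15)), 197) = Mul(Add(Add(8, Mul(-4, -54872)), 9), 197) = Mul(Add(Add(8, 219488), 9), 197) = Mul(Add(219496, 9), 197) = Mul(219505, 197) = 43242485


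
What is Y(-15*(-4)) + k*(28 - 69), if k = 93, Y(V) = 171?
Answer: -3642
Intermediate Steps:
Y(-15*(-4)) + k*(28 - 69) = 171 + 93*(28 - 69) = 171 + 93*(-41) = 171 - 3813 = -3642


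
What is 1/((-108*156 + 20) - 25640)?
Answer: -1/42468 ≈ -2.3547e-5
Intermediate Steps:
1/((-108*156 + 20) - 25640) = 1/((-16848 + 20) - 25640) = 1/(-16828 - 25640) = 1/(-42468) = -1/42468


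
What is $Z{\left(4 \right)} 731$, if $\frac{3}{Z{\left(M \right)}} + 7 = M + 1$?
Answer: $- \frac{2193}{2} \approx -1096.5$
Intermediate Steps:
$Z{\left(M \right)} = \frac{3}{-6 + M}$ ($Z{\left(M \right)} = \frac{3}{-7 + \left(M + 1\right)} = \frac{3}{-7 + \left(1 + M\right)} = \frac{3}{-6 + M}$)
$Z{\left(4 \right)} 731 = \frac{3}{-6 + 4} \cdot 731 = \frac{3}{-2} \cdot 731 = 3 \left(- \frac{1}{2}\right) 731 = \left(- \frac{3}{2}\right) 731 = - \frac{2193}{2}$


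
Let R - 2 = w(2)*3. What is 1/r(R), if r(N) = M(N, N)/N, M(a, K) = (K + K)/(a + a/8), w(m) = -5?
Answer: -117/16 ≈ -7.3125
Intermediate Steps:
M(a, K) = 16*K/(9*a) (M(a, K) = (2*K)/(a + a*(⅛)) = (2*K)/(a + a/8) = (2*K)/((9*a/8)) = (2*K)*(8/(9*a)) = 16*K/(9*a))
R = -13 (R = 2 - 5*3 = 2 - 15 = -13)
r(N) = 16/(9*N) (r(N) = (16*N/(9*N))/N = 16/(9*N))
1/r(R) = 1/((16/9)/(-13)) = 1/((16/9)*(-1/13)) = 1/(-16/117) = -117/16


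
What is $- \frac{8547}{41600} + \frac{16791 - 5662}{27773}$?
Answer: $\frac{225590569}{1155356800} \approx 0.19526$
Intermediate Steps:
$- \frac{8547}{41600} + \frac{16791 - 5662}{27773} = \left(-8547\right) \frac{1}{41600} + \left(16791 - 5662\right) \frac{1}{27773} = - \frac{8547}{41600} + 11129 \cdot \frac{1}{27773} = - \frac{8547}{41600} + \frac{11129}{27773} = \frac{225590569}{1155356800}$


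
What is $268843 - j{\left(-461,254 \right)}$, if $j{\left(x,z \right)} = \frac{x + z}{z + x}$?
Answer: $268842$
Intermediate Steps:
$j{\left(x,z \right)} = 1$ ($j{\left(x,z \right)} = \frac{x + z}{x + z} = 1$)
$268843 - j{\left(-461,254 \right)} = 268843 - 1 = 268842$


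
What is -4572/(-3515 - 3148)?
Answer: 1524/2221 ≈ 0.68618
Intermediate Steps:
-4572/(-3515 - 3148) = -4572/(-6663) = -4572*(-1/6663) = 1524/2221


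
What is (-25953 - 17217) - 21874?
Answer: -65044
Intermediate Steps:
(-25953 - 17217) - 21874 = -43170 - 21874 = -65044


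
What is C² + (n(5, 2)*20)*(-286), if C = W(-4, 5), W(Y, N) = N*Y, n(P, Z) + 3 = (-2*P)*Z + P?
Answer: 103360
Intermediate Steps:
n(P, Z) = -3 + P - 2*P*Z (n(P, Z) = -3 + ((-2*P)*Z + P) = -3 + (-2*P*Z + P) = -3 + (P - 2*P*Z) = -3 + P - 2*P*Z)
C = -20 (C = 5*(-4) = -20)
C² + (n(5, 2)*20)*(-286) = (-20)² + ((-3 + 5 - 2*5*2)*20)*(-286) = 400 + ((-3 + 5 - 20)*20)*(-286) = 400 - 18*20*(-286) = 400 - 360*(-286) = 400 + 102960 = 103360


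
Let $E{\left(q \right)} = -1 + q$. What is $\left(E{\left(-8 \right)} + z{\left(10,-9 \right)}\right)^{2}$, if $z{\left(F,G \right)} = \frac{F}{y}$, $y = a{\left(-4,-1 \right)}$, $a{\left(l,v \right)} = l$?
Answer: $\frac{529}{4} \approx 132.25$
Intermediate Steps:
$y = -4$
$z{\left(F,G \right)} = - \frac{F}{4}$ ($z{\left(F,G \right)} = \frac{F}{-4} = F \left(- \frac{1}{4}\right) = - \frac{F}{4}$)
$\left(E{\left(-8 \right)} + z{\left(10,-9 \right)}\right)^{2} = \left(\left(-1 - 8\right) - \frac{5}{2}\right)^{2} = \left(-9 - \frac{5}{2}\right)^{2} = \left(- \frac{23}{2}\right)^{2} = \frac{529}{4}$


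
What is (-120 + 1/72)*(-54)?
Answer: 25917/4 ≈ 6479.3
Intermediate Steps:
(-120 + 1/72)*(-54) = -8639/72*(-54) = 25917/4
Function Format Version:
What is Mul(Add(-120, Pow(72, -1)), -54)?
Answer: Rational(25917, 4) ≈ 6479.3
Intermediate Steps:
Mul(Add(-120, Pow(72, -1)), -54) = Mul(Add(-120, Rational(1, 72)), -54) = Mul(Rational(-8639, 72), -54) = Rational(25917, 4)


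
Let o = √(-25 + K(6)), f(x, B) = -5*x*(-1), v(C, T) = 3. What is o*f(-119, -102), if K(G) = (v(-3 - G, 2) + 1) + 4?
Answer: -595*I*√17 ≈ -2453.2*I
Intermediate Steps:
K(G) = 8 (K(G) = (3 + 1) + 4 = 4 + 4 = 8)
f(x, B) = 5*x
o = I*√17 (o = √(-25 + 8) = √(-17) = I*√17 ≈ 4.1231*I)
o*f(-119, -102) = (I*√17)*(5*(-119)) = (I*√17)*(-595) = -595*I*√17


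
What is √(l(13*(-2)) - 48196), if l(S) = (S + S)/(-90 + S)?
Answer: 11*I*√334979/29 ≈ 219.53*I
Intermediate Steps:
l(S) = 2*S/(-90 + S) (l(S) = (2*S)/(-90 + S) = 2*S/(-90 + S))
√(l(13*(-2)) - 48196) = √(2*(13*(-2))/(-90 + 13*(-2)) - 48196) = √(2*(-26)/(-90 - 26) - 48196) = √(2*(-26)/(-116) - 48196) = √(2*(-26)*(-1/116) - 48196) = √(13/29 - 48196) = √(-1397671/29) = 11*I*√334979/29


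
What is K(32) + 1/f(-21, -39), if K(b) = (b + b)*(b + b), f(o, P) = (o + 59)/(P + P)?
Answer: 77785/19 ≈ 4093.9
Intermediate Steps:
f(o, P) = (59 + o)/(2*P) (f(o, P) = (59 + o)/((2*P)) = (59 + o)*(1/(2*P)) = (59 + o)/(2*P))
K(b) = 4*b² (K(b) = (2*b)*(2*b) = 4*b²)
K(32) + 1/f(-21, -39) = 4*32² + 1/((½)*(59 - 21)/(-39)) = 4*1024 + 1/((½)*(-1/39)*38) = 4096 + 1/(-19/39) = 4096 - 39/19 = 77785/19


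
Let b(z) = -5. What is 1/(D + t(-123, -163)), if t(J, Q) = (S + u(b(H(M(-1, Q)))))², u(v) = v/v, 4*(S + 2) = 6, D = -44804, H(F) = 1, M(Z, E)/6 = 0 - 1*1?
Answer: -4/179215 ≈ -2.2320e-5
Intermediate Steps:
M(Z, E) = -6 (M(Z, E) = 6*(0 - 1*1) = 6*(0 - 1) = 6*(-1) = -6)
S = -½ (S = -2 + (¼)*6 = -2 + 3/2 = -½ ≈ -0.50000)
u(v) = 1
t(J, Q) = ¼ (t(J, Q) = (-½ + 1)² = (½)² = ¼)
1/(D + t(-123, -163)) = 1/(-44804 + ¼) = 1/(-179215/4) = -4/179215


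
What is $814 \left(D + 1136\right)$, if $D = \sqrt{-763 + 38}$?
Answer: $924704 + 4070 i \sqrt{29} \approx 9.247 \cdot 10^{5} + 21918.0 i$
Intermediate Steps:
$D = 5 i \sqrt{29}$ ($D = \sqrt{-725} = 5 i \sqrt{29} \approx 26.926 i$)
$814 \left(D + 1136\right) = 814 \left(5 i \sqrt{29} + 1136\right) = 814 \left(1136 + 5 i \sqrt{29}\right) = 924704 + 4070 i \sqrt{29}$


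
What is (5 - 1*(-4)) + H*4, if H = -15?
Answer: -51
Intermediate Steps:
(5 - 1*(-4)) + H*4 = (5 - 1*(-4)) - 15*4 = (5 + 4) - 60 = 9 - 60 = -51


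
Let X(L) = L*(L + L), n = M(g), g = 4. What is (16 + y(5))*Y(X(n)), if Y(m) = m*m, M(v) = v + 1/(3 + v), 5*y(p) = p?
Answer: 48095108/2401 ≈ 20031.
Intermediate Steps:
y(p) = p/5
n = 29/7 (n = (1 + 4² + 3*4)/(3 + 4) = (1 + 16 + 12)/7 = (⅐)*29 = 29/7 ≈ 4.1429)
X(L) = 2*L² (X(L) = L*(2*L) = 2*L²)
Y(m) = m²
(16 + y(5))*Y(X(n)) = (16 + (⅕)*5)*(2*(29/7)²)² = (16 + 1)*(2*(841/49))² = 17*(1682/49)² = 17*(2829124/2401) = 48095108/2401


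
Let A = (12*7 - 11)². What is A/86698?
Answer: 5329/86698 ≈ 0.061466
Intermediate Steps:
A = 5329 (A = (84 - 11)² = 73² = 5329)
A/86698 = 5329/86698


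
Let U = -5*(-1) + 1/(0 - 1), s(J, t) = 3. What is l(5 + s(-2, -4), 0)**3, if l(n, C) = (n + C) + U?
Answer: 1728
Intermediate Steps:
U = 4 (U = 5 + 1/(-1) = 5 - 1 = 4)
l(n, C) = 4 + C + n (l(n, C) = (n + C) + 4 = (C + n) + 4 = 4 + C + n)
l(5 + s(-2, -4), 0)**3 = (4 + 0 + (5 + 3))**3 = (4 + 0 + 8)**3 = 12**3 = 1728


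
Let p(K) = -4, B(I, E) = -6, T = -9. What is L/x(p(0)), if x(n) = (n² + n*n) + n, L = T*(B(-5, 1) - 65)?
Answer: 639/28 ≈ 22.821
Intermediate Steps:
L = 639 (L = -9*(-6 - 65) = -9*(-71) = 639)
x(n) = n + 2*n² (x(n) = (n² + n²) + n = 2*n² + n = n + 2*n²)
L/x(p(0)) = 639/((-4*(1 + 2*(-4)))) = 639/((-4*(1 - 8))) = 639/((-4*(-7))) = 639/28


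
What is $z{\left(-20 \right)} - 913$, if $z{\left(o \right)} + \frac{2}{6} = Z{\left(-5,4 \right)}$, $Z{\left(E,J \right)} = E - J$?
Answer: $- \frac{2767}{3} \approx -922.33$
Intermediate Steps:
$z{\left(o \right)} = - \frac{28}{3}$ ($z{\left(o \right)} = - \frac{1}{3} - 9 = - \frac{28}{3}$)
$z{\left(-20 \right)} - 913 = - \frac{28}{3} - 913 = - \frac{2767}{3}$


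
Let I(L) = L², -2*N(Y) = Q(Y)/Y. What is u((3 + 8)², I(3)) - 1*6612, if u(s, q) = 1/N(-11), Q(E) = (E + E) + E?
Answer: -19838/3 ≈ -6612.7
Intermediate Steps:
Q(E) = 3*E (Q(E) = 2*E + E = 3*E)
N(Y) = -3/2 (N(Y) = -3*Y/(2*Y) = -½*3 = -3/2)
u(s, q) = -⅔ (u(s, q) = 1/(-3/2) = -⅔)
u((3 + 8)², I(3)) - 1*6612 = -⅔ - 1*6612 = -⅔ - 6612 = -19838/3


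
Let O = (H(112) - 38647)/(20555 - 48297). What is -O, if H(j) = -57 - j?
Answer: -19408/13871 ≈ -1.3992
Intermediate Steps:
O = 19408/13871 (O = ((-57 - 1*112) - 38647)/(20555 - 48297) = ((-57 - 112) - 38647)/(-27742) = (-169 - 38647)*(-1/27742) = -38816*(-1/27742) = 19408/13871 ≈ 1.3992)
-O = -1*19408/13871 = -19408/13871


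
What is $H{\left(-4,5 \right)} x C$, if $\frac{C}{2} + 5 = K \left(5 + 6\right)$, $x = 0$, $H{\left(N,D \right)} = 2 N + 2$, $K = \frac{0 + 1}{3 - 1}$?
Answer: $0$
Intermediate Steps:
$K = \frac{1}{2}$ ($K = 1 \cdot \frac{1}{2} = \frac{1}{2} \approx 0.5$)
$H{\left(N,D \right)} = 2 + 2 N$
$C = 1$ ($C = -10 + 2 \frac{5 + 6}{2} = -10 + 2 \cdot \frac{1}{2} \cdot 11 = -10 + 2 \cdot \frac{11}{2} = -10 + 11 = 1$)
$H{\left(-4,5 \right)} x C = \left(2 + 2 \left(-4\right)\right) 0 \cdot 1 = \left(2 - 8\right) 0 \cdot 1 = \left(-6\right) 0 \cdot 1 = 0 \cdot 1 = 0$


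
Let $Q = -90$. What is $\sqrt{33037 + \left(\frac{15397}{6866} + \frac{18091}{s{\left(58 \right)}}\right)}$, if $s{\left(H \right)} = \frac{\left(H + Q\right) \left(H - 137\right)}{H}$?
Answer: $\frac{\sqrt{6308405497145}}{13732} \approx 182.91$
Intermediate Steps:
$s{\left(H \right)} = \frac{\left(-137 + H\right) \left(-90 + H\right)}{H}$ ($s{\left(H \right)} = \frac{\left(H - 90\right) \left(H - 137\right)}{H} = \frac{\left(-90 + H\right) \left(-137 + H\right)}{H} = \frac{\left(-137 + H\right) \left(-90 + H\right)}{H}$)
$\sqrt{33037 + \left(\frac{15397}{6866} + \frac{18091}{s{\left(58 \right)}}\right)} = \sqrt{33037 + \left(\frac{15397}{6866} + \frac{18091}{-227 + 58 + \frac{12330}{58}}\right)} = \sqrt{33037 + \left(15397 \cdot \frac{1}{6866} + \frac{18091}{-227 + 58 + 12330 \cdot \frac{1}{58}}\right)} = \sqrt{33037 + \left(\frac{15397}{6866} + \frac{18091}{-227 + 58 + \frac{6165}{29}}\right)} = \sqrt{33037 + \left(\frac{15397}{6866} + \frac{18091}{\frac{1264}{29}}\right)} = \sqrt{33037 + \left(\frac{15397}{6866} + 18091 \cdot \frac{29}{1264}\right)} = \sqrt{33037 + \left(\frac{15397}{6866} + \frac{6641}{16}\right)} = \sqrt{33037 + \frac{22921729}{54928}} = \sqrt{\frac{1837578065}{54928}} = \frac{\sqrt{6308405497145}}{13732}$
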